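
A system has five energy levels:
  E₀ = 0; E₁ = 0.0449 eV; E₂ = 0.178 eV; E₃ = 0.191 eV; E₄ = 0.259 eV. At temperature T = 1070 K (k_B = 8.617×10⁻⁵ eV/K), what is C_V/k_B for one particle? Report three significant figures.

k_BT = 8.617×10⁻⁵ × 1070 K = 0.092202 eV.
Eᵢ/kT = 0, 0.48697, 1.9305, 2.0715, 2.8090.
Z = Σ e^(−Eᵢ/kT) = e^(−0) + e^(−0.48697) + e^(−1.9305) + e^(−2.0715) + e^(−2.8090) = 1.0000 + 0.61449 + 0.14508 + 0.12600 + 0.060265 = 1.9458.
⟨E⟩ = 0.047841 eV, ⟨E²⟩ = 0.0074390 eV².
C_V/k_B = (⟨E²⟩ − ⟨E⟩²)/(kT)² = (0.0074390 − 0.0022888)/0.0085012 = 0.606.

0.606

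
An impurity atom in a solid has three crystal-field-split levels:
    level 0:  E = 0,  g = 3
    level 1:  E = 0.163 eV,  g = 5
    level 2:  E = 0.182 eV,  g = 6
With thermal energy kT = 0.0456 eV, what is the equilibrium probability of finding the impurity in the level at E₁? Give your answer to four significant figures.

0.04311

Eᵢ/kT = 0, 3.57456, 3.99123.
Z = Σ gᵢe^(−Eᵢ/kT) = 3·e^(−0) + 5·e^(−3.57456) + 6·e^(−3.99123) = 3.00000 + 0.140139 + 0.110862 = 3.25100.
P₁ = g₁ e^(−E₁/kT) / Z = 0.140139/3.25100 = 0.04311.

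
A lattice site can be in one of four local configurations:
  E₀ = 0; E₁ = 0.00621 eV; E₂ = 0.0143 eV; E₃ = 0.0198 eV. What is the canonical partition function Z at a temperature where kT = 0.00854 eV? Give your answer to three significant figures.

Eᵢ/kT = 0, 0.72717, 1.6745, 2.3185.
Z = Σ e^(−Eᵢ/kT) = e^(−0) + e^(−0.72717) + e^(−1.6745) + e^(−2.3185) = 1.0000 + 0.48327 + 0.18740 + 0.098421 = 1.7691.

Z = 1.77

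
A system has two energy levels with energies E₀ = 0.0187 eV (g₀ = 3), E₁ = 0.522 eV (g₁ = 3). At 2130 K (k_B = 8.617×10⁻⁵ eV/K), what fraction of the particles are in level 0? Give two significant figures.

0.94

k_BT = 8.617×10⁻⁵ × 2130 K = 0.1835 eV.
Eᵢ/kT = 0.1019, 2.845.
Z = Σ gᵢe^(−Eᵢ/kT) = 3·e^(−0.1019) + 3·e^(−2.845) = 2.709 + 0.1744 = 2.883.
P₀ = g₀ e^(−E₀/kT) / Z = 2.709/2.883 = 0.94.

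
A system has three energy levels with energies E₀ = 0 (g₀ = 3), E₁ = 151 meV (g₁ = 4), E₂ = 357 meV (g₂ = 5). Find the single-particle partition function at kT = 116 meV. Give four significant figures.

Z = 4.319

Eᵢ/kT = 0, 1.30172, 3.07759.
Z = Σ gᵢe^(−Eᵢ/kT) = 3·e^(−0) + 4·e^(−1.30172) + 5·e^(−3.07759) = 3.00000 + 1.08825 + 0.230351 = 4.31860.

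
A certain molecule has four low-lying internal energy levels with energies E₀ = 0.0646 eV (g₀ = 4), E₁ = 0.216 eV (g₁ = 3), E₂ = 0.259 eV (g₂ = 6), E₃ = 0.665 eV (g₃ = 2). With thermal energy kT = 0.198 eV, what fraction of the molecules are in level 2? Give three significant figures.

Eᵢ/kT = 0.32626, 1.0909, 1.3081, 3.3586.
Z = Σ gᵢe^(−Eᵢ/kT) = 4·e^(−0.32626) + 3·e^(−1.0909) + 6·e^(−1.3081) + 2·e^(−3.3586) = 2.8865 + 1.0077 + 1.6220 + 0.069568 = 5.5858.
P₂ = g₂ e^(−E₂/kT) / Z = 1.6220/5.5858 = 0.290.

0.290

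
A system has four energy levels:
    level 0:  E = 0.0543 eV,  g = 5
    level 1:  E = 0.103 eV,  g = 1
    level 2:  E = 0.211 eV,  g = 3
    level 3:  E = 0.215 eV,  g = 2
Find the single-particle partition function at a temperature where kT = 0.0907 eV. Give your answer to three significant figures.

Eᵢ/kT = 0.59868, 1.1356, 2.3264, 2.3705.
Z = Σ gᵢe^(−Eᵢ/kT) = 5·e^(−0.59868) + 1·e^(−1.1356) + 3·e^(−2.3264) + 2·e^(−2.3705) = 2.7477 + 0.32123 + 0.29294 + 0.18687 = 3.5487.

Z = 3.55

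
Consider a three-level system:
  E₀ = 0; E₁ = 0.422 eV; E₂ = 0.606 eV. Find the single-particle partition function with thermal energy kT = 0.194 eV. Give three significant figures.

Z = 1.16

Eᵢ/kT = 0, 2.1753, 3.1237.
Z = Σ e^(−Eᵢ/kT) = e^(−0) + e^(−2.1753) + e^(−3.1237) = 1.0000 + 0.11357 + 0.043994 = 1.1576.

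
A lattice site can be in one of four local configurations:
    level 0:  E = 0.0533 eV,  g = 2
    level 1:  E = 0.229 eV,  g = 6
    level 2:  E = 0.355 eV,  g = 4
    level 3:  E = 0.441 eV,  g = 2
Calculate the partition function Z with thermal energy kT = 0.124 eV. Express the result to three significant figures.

Eᵢ/kT = 0.42984, 1.8468, 2.8629, 3.5565.
Z = Σ gᵢe^(−Eᵢ/kT) = 2·e^(−0.42984) + 6·e^(−1.8468) + 4·e^(−2.8629) + 2·e^(−3.5565) = 1.3012 + 0.94645 + 0.22841 + 0.057077 = 2.5331.

Z = 2.53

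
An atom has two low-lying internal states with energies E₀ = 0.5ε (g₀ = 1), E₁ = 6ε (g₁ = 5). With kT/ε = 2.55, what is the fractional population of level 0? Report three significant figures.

Eᵢ/kT = 0.19608, 2.3529.
Z = Σ gᵢe^(−Eᵢ/kT) = 1·e^(−0.19608) + 5·e^(−2.3529) = 0.82195 + 0.47546 = 1.2974.
P₀ = g₀ e^(−E₀/kT) / Z = 0.82195/1.2974 = 0.634.

0.634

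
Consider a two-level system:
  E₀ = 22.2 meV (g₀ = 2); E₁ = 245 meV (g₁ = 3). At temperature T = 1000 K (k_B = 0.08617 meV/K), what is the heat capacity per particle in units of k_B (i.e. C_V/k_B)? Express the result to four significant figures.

k_BT = 0.08617 × 1000 K = 86.1700 meV.
Eᵢ/kT = 0.257630, 2.84322.
Z = Σ gᵢe^(−Eᵢ/kT) = 2·e^(−0.257630) + 3·e^(−2.84322) = 1.54576 + 0.174714 = 1.72047.
⟨E⟩ = 44.8254 meV, ⟨E²⟩ = 6538.34 meV².
C_V/k_B = (⟨E²⟩ − ⟨E⟩²)/(kT)² = (6538.34 − 2009.32)/7425.27 = 0.6099.

0.6099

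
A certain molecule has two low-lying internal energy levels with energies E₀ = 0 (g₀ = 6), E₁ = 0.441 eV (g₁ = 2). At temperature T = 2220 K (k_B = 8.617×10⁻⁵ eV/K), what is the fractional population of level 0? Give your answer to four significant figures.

k_BT = 8.617×10⁻⁵ × 2220 K = 0.191297 eV.
Eᵢ/kT = 0, 2.30532.
Z = Σ gᵢe^(−Eᵢ/kT) = 6·e^(−0) + 2·e^(−2.30532) = 6.00000 + 0.199454 = 6.19945.
P₀ = g₀ e^(−E₀/kT) / Z = 6.00000/6.19945 = 0.9678.

0.9678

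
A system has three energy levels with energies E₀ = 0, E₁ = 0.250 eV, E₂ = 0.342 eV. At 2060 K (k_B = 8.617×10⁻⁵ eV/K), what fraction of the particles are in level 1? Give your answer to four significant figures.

0.1759

k_BT = 8.617×10⁻⁵ × 2060 K = 0.177510 eV.
Eᵢ/kT = 0, 1.40837, 1.92665.
Z = Σ e^(−Eᵢ/kT) = e^(−0) + e^(−1.40837) + e^(−1.92665) = 1.00000 + 0.244542 + 0.145635 = 1.39018.
P₁ = e^(−E₁/kT) / Z = 0.244542/1.39018 = 0.1759.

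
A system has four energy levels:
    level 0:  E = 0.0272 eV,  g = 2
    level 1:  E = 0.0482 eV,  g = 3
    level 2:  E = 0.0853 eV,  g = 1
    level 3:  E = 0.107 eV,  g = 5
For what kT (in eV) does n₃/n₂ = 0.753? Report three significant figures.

n₃/n₂ = (g₃/g₂) exp[−(E₃−E₂)/kT] = 0.753.
⇒ (E₃−E₂)/kT = ln((5/1)/0.753) = ln(6.6401) = 1.8931.
kT = 0.0217 eV / 1.8931 = 0.0115 eV.

0.0115 eV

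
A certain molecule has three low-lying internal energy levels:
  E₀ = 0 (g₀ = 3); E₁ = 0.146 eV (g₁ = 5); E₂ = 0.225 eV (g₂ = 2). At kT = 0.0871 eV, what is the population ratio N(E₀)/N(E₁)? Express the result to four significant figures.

3.207

n₀/n₁ = (g₀/g₁) exp[−(E₀−E₁)/kT] = (3/5) × exp(−(-0.146 eV)/(0.0871 eV)) = (3/5) × exp(1.67623) = 3.207.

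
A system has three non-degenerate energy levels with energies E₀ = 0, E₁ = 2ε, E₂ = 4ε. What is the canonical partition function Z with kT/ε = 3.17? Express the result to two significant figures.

Eᵢ/kT = 0, 0.6309, 1.262.
Z = Σ e^(−Eᵢ/kT) = e^(−0) + e^(−0.6309) + e^(−1.262) = 1.000 + 0.5321 + 0.2831 = 1.815.

Z = 1.8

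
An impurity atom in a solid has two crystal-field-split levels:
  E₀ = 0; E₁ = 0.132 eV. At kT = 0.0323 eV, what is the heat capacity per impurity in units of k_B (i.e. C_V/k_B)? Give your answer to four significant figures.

0.2713

Eᵢ/kT = 0, 4.08669.
Z = Σ e^(−Eᵢ/kT) = e^(−0) + e^(−4.08669) = 1.00000 + 0.0167947 = 1.01679.
⟨E⟩ = 0.00218029 eV, ⟨E²⟩ = 0.000287799 eV².
C_V/k_B = (⟨E²⟩ − ⟨E⟩²)/(kT)² = (0.000287799 − 0.00000475366)/0.00104329 = 0.2713.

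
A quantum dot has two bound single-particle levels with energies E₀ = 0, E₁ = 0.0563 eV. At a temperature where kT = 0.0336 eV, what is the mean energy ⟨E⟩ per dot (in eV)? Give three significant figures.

0.00888 eV

Eᵢ/kT = 0, 1.6756.
Z = Σ e^(−Eᵢ/kT) = e^(−0) + e^(−1.6756) = 1.0000 + 0.18720 = 1.1872.
⟨E⟩ = Σ Eᵢ e^(−Eᵢ/kT) / Z = (0·1.0000 + 0.0563·0.18720) / 1.1872 = 0.00888 eV.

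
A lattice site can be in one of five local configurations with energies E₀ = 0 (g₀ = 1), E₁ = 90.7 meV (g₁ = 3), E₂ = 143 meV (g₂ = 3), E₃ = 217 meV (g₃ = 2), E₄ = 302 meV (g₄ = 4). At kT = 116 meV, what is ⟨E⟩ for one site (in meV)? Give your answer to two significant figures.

110 meV

Eᵢ/kT = 0, 0.7819, 1.233, 1.871, 2.603.
Z = Σ gᵢe^(−Eᵢ/kT) = 1·e^(−0) + 3·e^(−0.7819) + 3·e^(−1.233) + 2·e^(−1.871) + 4·e^(−2.603) = 1.000 + 1.373 + 0.8743 + 0.3079 + 0.2962 = 3.851.
⟨E⟩ = Σ Eᵢ gᵢe^(−Eᵢ/kT) / Z = (0·1.000 + 90.7·1.373 + 143·0.8743 + 217·0.3079 + 302·0.2962) / 3.851 = 110 meV.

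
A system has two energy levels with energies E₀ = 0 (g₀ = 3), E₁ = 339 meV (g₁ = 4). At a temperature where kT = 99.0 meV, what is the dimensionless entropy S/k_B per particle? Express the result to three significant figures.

Eᵢ/kT = 0, 3.4242.
Z = Σ gᵢe^(−Eᵢ/kT) = 3·e^(−0) + 4·e^(−3.4242) = 3.0000 + 0.13030 = 3.1303.
⟨E⟩ = Σ EᵢPᵢ = 14.111 meV.
S/k_B = ln Z + ⟨E⟩/kT = ln(3.1303) + 14.111/99.0 = 1.1411 + 0.14254 = 1.28.

1.28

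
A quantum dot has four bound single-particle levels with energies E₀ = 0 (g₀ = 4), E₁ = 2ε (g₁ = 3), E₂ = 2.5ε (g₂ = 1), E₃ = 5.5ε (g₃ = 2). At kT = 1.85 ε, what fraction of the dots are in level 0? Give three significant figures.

Eᵢ/kT = 0, 1.0811, 1.3514, 2.9730.
Z = Σ gᵢe^(−Eᵢ/kT) = 4·e^(−0) + 3·e^(−1.0811) + 1·e^(−1.3514) + 2·e^(−2.9730) = 4.0000 + 1.0177 + 0.25888 + 0.10230 = 5.3789.
P₀ = g₀ e^(−E₀/kT) / Z = 4.0000/5.3789 = 0.744.

0.744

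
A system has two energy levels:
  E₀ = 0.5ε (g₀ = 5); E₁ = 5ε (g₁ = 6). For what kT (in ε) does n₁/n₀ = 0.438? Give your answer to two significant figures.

n₁/n₀ = (g₁/g₀) exp[−(E₁−E₀)/kT] = 0.438.
⇒ (E₁−E₀)/kT = ln((6/5)/0.438) = ln(2.740) = 1.008.
kT = 4.5ε / 1.008 = 4.5 ε.

4.5 ε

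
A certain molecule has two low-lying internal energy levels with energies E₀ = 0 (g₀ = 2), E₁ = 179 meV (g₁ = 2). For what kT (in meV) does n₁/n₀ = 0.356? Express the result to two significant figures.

170 meV

n₁/n₀ = (g₁/g₀) exp[−(E₁−E₀)/kT] = 0.356.
⇒ (E₁−E₀)/kT = ln((2/2)/0.356) = ln(2.809) = 1.033.
kT = 179 meV / 1.033 = 170 meV.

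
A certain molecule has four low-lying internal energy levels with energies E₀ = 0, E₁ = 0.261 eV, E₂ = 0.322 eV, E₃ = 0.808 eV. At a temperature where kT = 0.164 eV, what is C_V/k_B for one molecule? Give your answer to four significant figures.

Eᵢ/kT = 0, 1.59146, 1.96341, 4.92683.
Z = Σ e^(−Eᵢ/kT) = e^(−0) + e^(−1.59146) + e^(−1.96341) + e^(−4.92683) = 1.00000 + 0.203628 + 0.140379 + 0.00724945 = 1.35126.
⟨E⟩ = 0.0771180 eV, ⟨E²⟩ = 0.0245395 eV².
C_V/k_B = (⟨E²⟩ − ⟨E⟩²)/(kT)² = (0.0245395 − 0.00594719)/0.0268960 = 0.6913.

0.6913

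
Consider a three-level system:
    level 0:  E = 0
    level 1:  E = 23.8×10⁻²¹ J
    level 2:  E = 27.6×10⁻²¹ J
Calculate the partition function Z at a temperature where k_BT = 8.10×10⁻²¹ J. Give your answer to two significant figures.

Eᵢ/kT = 0, 2.938, 3.407.
Z = Σ e^(−Eᵢ/kT) = e^(−0) + e^(−2.938) + e^(−3.407) = 1.000 + 0.05297 + 0.03314 = 1.086.

Z = 1.1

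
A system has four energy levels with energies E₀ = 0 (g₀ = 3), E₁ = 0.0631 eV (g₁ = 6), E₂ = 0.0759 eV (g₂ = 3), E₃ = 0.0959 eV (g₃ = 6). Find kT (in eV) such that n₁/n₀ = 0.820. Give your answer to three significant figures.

n₁/n₀ = (g₁/g₀) exp[−(E₁−E₀)/kT] = 0.820.
⇒ (E₁−E₀)/kT = ln((6/3)/0.820) = ln(2.4390) = 0.89159.
kT = 0.0631 eV / 0.89159 = 0.0708 eV.

0.0708 eV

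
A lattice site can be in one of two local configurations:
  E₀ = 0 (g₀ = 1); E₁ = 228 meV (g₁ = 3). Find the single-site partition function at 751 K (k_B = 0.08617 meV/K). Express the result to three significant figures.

Z = 1.09

k_BT = 0.08617 × 751 K = 64.714 meV.
Eᵢ/kT = 0, 3.5232.
Z = Σ gᵢe^(−Eᵢ/kT) = 1·e^(−0) + 3·e^(−3.5232) = 1.0000 + 0.088515 = 1.0885.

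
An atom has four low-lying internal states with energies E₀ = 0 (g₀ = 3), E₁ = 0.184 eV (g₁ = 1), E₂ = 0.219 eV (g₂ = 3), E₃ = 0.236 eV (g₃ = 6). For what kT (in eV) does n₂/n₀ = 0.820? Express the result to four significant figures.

1.104 eV

n₂/n₀ = (g₂/g₀) exp[−(E₂−E₀)/kT] = 0.820.
⇒ (E₂−E₀)/kT = ln((3/3)/0.820) = ln(1.21951) = 0.198449.
kT = 0.219 eV / 0.198449 = 1.104 eV.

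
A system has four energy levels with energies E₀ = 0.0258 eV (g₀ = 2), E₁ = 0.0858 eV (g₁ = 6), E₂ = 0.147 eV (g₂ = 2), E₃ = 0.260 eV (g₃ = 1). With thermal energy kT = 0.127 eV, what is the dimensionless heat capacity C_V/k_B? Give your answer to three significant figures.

Eᵢ/kT = 0.20315, 0.67559, 1.1575, 2.0472.
Z = Σ gᵢe^(−Eᵢ/kT) = 2·e^(−0.20315) + 6·e^(−0.67559) + 2·e^(−1.1575) + 1·e^(−2.0472) = 1.6323 + 3.0531 + 0.62854 + 0.12910 = 5.4430.
⟨E⟩ = 0.079006 eV, ⟨E²⟩ = 0.0084276 eV².
C_V/k_B = (⟨E²⟩ − ⟨E⟩²)/(kT)² = (0.0084276 − 0.0062419)/0.016129 = 0.136.

0.136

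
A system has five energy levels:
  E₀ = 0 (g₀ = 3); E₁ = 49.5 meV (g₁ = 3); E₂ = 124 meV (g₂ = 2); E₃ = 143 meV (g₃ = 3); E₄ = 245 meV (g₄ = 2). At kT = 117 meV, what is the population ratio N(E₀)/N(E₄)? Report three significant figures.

n₀/n₄ = (g₀/g₄) exp[−(E₀−E₄)/kT] = (3/2) × exp(−(-245 meV)/(117 meV)) = (3/2) × exp(2.0940) = 12.2.

12.2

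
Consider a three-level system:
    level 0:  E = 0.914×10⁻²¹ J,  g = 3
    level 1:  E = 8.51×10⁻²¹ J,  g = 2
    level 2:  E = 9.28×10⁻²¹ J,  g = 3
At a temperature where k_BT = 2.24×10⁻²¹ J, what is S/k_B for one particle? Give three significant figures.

Eᵢ/kT = 0.40804, 3.7991, 4.1429.
Z = Σ gᵢe^(−Eᵢ/kT) = 3·e^(−0.40804) + 2·e^(−3.7991) + 3·e^(−4.1429) = 1.9949 + 0.044782 + 0.047630 = 2.0873.
⟨E⟩ = Σ EᵢPᵢ = 1.2679 ×10⁻²¹ J.
S/k_B = ln Z + ⟨E⟩/kT = ln(2.0873) + 1.2679/2.24 = 0.73587 + 0.56603 = 1.30.

1.30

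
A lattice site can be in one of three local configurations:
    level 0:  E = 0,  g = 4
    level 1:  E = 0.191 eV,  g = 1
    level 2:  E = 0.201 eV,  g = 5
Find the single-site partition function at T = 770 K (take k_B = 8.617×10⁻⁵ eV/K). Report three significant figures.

k_BT = 8.617×10⁻⁵ × 770 K = 0.066351 eV.
Eᵢ/kT = 0, 2.8786, 3.0293.
Z = Σ gᵢe^(−Eᵢ/kT) = 4·e^(−0) + 1·e^(−2.8786) + 5·e^(−3.0293) = 4.0000 + 0.056213 + 0.24175 = 4.2980.

Z = 4.30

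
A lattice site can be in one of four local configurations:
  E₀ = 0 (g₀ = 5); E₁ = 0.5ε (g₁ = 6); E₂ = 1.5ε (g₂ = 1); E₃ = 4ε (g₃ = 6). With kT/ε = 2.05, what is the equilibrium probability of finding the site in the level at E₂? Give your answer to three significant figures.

Eᵢ/kT = 0, 0.24390, 0.73171, 1.9512.
Z = Σ gᵢe^(−Eᵢ/kT) = 5·e^(−0) + 6·e^(−0.24390) + 1·e^(−0.73171) + 6·e^(−1.9512) = 5.0000 + 4.7014 + 0.48109 + 0.85262 = 11.035.
P₂ = g₂ e^(−E₂/kT) / Z = 0.48109/11.035 = 0.0436.

0.0436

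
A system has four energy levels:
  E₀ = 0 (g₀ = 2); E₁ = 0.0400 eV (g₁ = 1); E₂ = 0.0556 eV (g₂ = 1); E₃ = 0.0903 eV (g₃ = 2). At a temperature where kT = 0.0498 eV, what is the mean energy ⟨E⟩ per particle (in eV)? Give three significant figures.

0.0211 eV

Eᵢ/kT = 0, 0.80321, 1.1165, 1.8133.
Z = Σ gᵢe^(−Eᵢ/kT) = 2·e^(−0) + 1·e^(−0.80321) + 1·e^(−1.1165) + 2·e^(−1.8133) = 2.0000 + 0.44789 + 0.32742 + 0.32623 = 3.1015.
⟨E⟩ = Σ Eᵢ gᵢe^(−Eᵢ/kT) / Z = (0·2.0000 + 0.0400·0.44789 + 0.0556·0.32742 + 0.0903·0.32623) / 3.1015 = 0.0211 eV.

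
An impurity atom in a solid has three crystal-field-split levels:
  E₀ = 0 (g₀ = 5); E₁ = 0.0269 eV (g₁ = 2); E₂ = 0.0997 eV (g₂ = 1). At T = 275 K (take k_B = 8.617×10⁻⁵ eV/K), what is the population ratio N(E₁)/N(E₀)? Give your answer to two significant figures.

k_BT = 8.617×10⁻⁵ × 275 K = 0.02370 eV.
n₁/n₀ = (g₁/g₀) exp[−(E₁−E₀)/kT] = (2/5) × exp(−(0.0269 eV)/(0.02370 eV)) = (2/5) × exp(-1.135) = 0.13.

0.13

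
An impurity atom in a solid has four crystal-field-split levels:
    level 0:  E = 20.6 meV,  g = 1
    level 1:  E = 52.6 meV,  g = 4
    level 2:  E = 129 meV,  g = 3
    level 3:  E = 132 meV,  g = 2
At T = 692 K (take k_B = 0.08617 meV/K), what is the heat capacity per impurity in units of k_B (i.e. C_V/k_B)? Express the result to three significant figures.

k_BT = 0.08617 × 692 K = 59.630 meV.
Eᵢ/kT = 0.34546, 0.88211, 2.1633, 2.2137.
Z = Σ gᵢe^(−Eᵢ/kT) = 1·e^(−0.34546) + 4·e^(−0.88211) + 3·e^(−2.1633) + 2·e^(−2.2137) = 0.70789 + 1.6556 + 0.34484 + 0.21859 = 2.9269.
⟨E⟩ = 59.792 meV, ⟨E²⟩ = 4929.5 meV².
C_V/k_B = (⟨E²⟩ − ⟨E⟩²)/(kT)² = (4929.5 − 3575.1)/3555.7 = 0.381.

0.381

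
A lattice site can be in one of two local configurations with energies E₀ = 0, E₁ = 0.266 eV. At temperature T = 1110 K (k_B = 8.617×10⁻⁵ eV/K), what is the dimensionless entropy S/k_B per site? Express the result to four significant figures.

k_BT = 8.617×10⁻⁵ × 1110 K = 0.0956487 eV.
Eᵢ/kT = 0, 2.78101.
Z = Σ e^(−Eᵢ/kT) = e^(−0) + e^(−2.78101) = 1.00000 + 0.0619759 = 1.06198.
⟨E⟩ = Σ EᵢPᵢ = 0.0155234 eV.
S/k_B = ln Z + ⟨E⟩/kT = ln(1.06198) + 0.0155234/0.0956487 = 0.0601351 + 0.162296 = 0.2224.

0.2224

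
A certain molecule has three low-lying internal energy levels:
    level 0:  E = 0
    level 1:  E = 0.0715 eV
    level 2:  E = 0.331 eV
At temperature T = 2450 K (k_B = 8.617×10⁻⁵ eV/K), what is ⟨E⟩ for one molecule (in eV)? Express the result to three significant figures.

k_BT = 8.617×10⁻⁵ × 2450 K = 0.21112 eV.
Eᵢ/kT = 0, 0.33867, 1.5678.
Z = Σ e^(−Eᵢ/kT) = e^(−0) + e^(−0.33867) + e^(−1.5678) = 1.0000 + 0.71272 + 0.20850 = 1.9212.
⟨E⟩ = Σ Eᵢ e^(−Eᵢ/kT) / Z = (0·1.0000 + 0.0715·0.71272 + 0.331·0.20850) / 1.9212 = 0.0624 eV.

0.0624 eV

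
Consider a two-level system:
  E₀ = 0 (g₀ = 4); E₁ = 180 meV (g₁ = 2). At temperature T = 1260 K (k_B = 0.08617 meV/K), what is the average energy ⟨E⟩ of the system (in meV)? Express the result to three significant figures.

15.7 meV

k_BT = 0.08617 × 1260 K = 108.57 meV.
Eᵢ/kT = 0, 1.6579.
Z = Σ gᵢe^(−Eᵢ/kT) = 4·e^(−0) + 2·e^(−1.6579) = 4.0000 + 0.38108 = 4.3811.
⟨E⟩ = Σ Eᵢ gᵢe^(−Eᵢ/kT) / Z = (0·4.0000 + 180·0.38108) / 4.3811 = 15.7 meV.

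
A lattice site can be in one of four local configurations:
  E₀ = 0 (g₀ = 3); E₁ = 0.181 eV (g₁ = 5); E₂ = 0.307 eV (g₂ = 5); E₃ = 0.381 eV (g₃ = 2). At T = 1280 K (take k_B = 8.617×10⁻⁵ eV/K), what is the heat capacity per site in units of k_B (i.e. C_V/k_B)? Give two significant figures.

k_BT = 8.617×10⁻⁵ × 1280 K = 0.1103 eV.
Eᵢ/kT = 0, 1.641, 2.783, 3.454.
Z = Σ gᵢe^(−Eᵢ/kT) = 3·e^(−0) + 5·e^(−1.641) + 5·e^(−2.783) + 2·e^(−3.454) = 3.000 + 0.9689 + 0.3093 + 0.06324 = 4.341.
⟨E⟩ = 0.06782 eV, ⟨E²⟩ = 0.01614 eV².
C_V/k_B = (⟨E²⟩ − ⟨E⟩²)/(kT)² = (0.01614 − 0.004600)/0.01217 = 0.95.

0.95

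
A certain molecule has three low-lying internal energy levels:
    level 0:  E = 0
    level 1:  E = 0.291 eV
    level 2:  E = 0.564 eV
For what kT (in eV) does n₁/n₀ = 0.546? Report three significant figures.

n₁/n₀ = exp[−(E₁−E₀)/kT] = 0.546.
⇒ (E₁−E₀)/kT = ln(1/0.546) = ln(1.8315) = 0.60514.
kT = 0.291 eV / 0.60514 = 0.481 eV.

0.481 eV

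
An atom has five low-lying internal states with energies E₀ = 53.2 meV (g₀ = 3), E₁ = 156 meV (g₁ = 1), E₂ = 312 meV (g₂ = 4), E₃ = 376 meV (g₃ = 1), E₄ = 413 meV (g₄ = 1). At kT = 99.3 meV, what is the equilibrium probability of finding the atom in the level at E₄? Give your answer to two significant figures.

Eᵢ/kT = 0.5358, 1.571, 3.142, 3.787, 4.159.
Z = Σ gᵢe^(−Eᵢ/kT) = 3·e^(−0.5358) + 1·e^(−1.571) + 4·e^(−3.142) + 1·e^(−3.787) + 1·e^(−4.159) = 1.756 + 0.2078 + 0.1728 + 0.02266 + 0.01562 = 2.175.
P₄ = g₄ e^(−E₄/kT) / Z = 0.01562/2.175 = 0.0072.

0.0072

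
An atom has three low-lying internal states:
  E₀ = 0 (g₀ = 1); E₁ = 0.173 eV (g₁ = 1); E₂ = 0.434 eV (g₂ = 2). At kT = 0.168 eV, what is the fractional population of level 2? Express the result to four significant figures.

0.1002

Eᵢ/kT = 0, 1.02976, 2.58333.
Z = Σ gᵢe^(−Eᵢ/kT) = 1·e^(−0) + 1·e^(−1.02976) + 2·e^(−2.58333) = 1.00000 + 0.357093 + 0.151044 = 1.50814.
P₂ = g₂ e^(−E₂/kT) / Z = 0.151044/1.50814 = 0.1002.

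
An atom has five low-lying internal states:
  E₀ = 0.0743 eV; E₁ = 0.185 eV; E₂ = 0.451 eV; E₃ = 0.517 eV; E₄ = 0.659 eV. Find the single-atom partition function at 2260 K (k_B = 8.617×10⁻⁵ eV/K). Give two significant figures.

k_BT = 8.617×10⁻⁵ × 2260 K = 0.1947 eV.
Eᵢ/kT = 0.3816, 0.9502, 2.316, 2.655, 3.385.
Z = Σ e^(−Eᵢ/kT) = e^(−0.3816) + e^(−0.9502) + e^(−2.316) + e^(−2.655) + e^(−3.385) = 0.6828 + 0.3867 + 0.09867 + 0.07030 + 0.03388 = 1.272.

Z = 1.3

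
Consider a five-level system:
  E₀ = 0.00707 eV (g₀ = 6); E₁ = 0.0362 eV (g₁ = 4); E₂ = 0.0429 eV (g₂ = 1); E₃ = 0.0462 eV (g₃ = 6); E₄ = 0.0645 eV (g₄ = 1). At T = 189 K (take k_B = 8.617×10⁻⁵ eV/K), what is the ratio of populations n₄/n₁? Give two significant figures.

k_BT = 8.617×10⁻⁵ × 189 K = 0.01629 eV.
n₄/n₁ = (g₄/g₁) exp[−(E₄−E₁)/kT] = (1/4) × exp(−(0.0283 eV)/(0.01629 eV)) = (1/4) × exp(-1.737) = 0.044.

0.044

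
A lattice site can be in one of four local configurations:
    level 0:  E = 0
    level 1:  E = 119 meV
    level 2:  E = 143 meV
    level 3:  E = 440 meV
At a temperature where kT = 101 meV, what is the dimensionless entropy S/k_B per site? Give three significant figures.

Eᵢ/kT = 0, 1.1782, 1.4158, 4.3564.
Z = Σ e^(−Eᵢ/kT) = e^(−0) + e^(−1.1782) + e^(−1.4158) + e^(−4.3564) = 1.0000 + 0.30783 + 0.24273 + 0.012824 = 1.5634.
⟨E⟩ = Σ EᵢPᵢ = 49.242 meV.
S/k_B = ln Z + ⟨E⟩/kT = ln(1.5634) + 49.242/101 = 0.44686 + 0.48754 = 0.934.

0.934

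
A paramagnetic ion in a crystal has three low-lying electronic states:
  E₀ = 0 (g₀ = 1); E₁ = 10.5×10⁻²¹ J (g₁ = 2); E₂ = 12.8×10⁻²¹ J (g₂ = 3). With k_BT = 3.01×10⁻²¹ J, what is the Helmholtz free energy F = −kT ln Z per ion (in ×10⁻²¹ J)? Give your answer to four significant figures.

Eᵢ/kT = 0, 3.48837, 4.25249.
Z = Σ gᵢe^(−Eᵢ/kT) = 1·e^(−0) + 2·e^(−3.48837) + 3·e^(−4.25249) = 1.00000 + 0.0611013 + 0.0426863 = 1.10379.
F = −kT ln Z = −3.01 × ln(1.10379) = −3.01 × 0.0987497 = -0.2972 ×10⁻²¹ J.

-0.2972 ×10⁻²¹ J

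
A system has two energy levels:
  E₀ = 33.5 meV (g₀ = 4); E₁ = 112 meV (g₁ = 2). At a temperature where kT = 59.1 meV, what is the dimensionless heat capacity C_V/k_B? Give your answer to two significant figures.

Eᵢ/kT = 0.5668, 1.895.
Z = Σ gᵢe^(−Eᵢ/kT) = 4·e^(−0.5668) + 2·e^(−1.895) = 2.269 + 0.3006 = 2.570.
⟨E⟩ = 42.68 meV, ⟨E²⟩ = 2458 meV².
C_V/k_B = (⟨E²⟩ − ⟨E⟩²)/(kT)² = (2458 − 1822)/3493 = 0.18.

0.18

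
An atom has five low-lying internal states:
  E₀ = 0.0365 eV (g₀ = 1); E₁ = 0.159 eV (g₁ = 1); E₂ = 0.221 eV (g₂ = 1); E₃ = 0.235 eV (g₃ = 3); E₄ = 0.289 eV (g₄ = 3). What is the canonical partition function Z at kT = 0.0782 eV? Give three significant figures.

Z = 1.04

Eᵢ/kT = 0.46675, 2.0332, 2.8261, 3.0051, 3.6957.
Z = Σ gᵢe^(−Eᵢ/kT) = 1·e^(−0.46675) + 1·e^(−2.0332) + 1·e^(−2.8261) + 3·e^(−3.0051) + 3·e^(−3.6957) = 0.62704 + 0.13092 + 0.059243 + 0.14860 + 0.074490 = 1.0403.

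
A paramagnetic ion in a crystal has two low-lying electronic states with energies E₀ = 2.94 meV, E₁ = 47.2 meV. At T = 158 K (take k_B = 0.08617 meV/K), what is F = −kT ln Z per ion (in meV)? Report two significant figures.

2.4 meV

k_BT = 0.08617 × 158 K = 13.61 meV.
Eᵢ/kT = 0.2160, 3.468.
Z = Σ e^(−Eᵢ/kT) = e^(−0.2160) + e^(−3.468) = 0.8057 + 0.03118 = 0.8369.
F = −kT ln Z = −13.61 × ln(0.8369) = −13.61 × -0.1781 = 2.4 meV.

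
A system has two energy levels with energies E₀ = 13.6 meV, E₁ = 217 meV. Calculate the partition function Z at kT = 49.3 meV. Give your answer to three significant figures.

Eᵢ/kT = 0.27586, 4.4016.
Z = Σ e^(−Eᵢ/kT) = e^(−0.27586) + e^(−4.4016) = 0.75892 + 0.012258 = 0.77118.

Z = 0.771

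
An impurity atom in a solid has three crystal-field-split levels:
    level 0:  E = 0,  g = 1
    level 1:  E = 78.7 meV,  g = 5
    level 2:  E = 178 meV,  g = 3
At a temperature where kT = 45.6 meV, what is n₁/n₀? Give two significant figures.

0.89

n₁/n₀ = (g₁/g₀) exp[−(E₁−E₀)/kT] = (5/1) × exp(−(78.7 meV)/(45.6 meV)) = (5/1) × exp(-1.726) = 0.89.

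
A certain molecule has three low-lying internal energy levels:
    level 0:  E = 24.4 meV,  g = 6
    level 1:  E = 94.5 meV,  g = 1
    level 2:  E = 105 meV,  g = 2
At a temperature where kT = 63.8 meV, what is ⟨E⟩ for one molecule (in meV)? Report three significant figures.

34.4 meV

Eᵢ/kT = 0.38245, 1.4812, 1.6458.
Z = Σ gᵢe^(−Eᵢ/kT) = 6·e^(−0.38245) + 1·e^(−1.4812) + 2·e^(−1.6458) = 4.0931 + 0.22736 + 0.38572 = 4.7062.
⟨E⟩ = Σ Eᵢ gᵢe^(−Eᵢ/kT) / Z = (24.4·4.0931 + 94.5·0.22736 + 105·0.38572) / 4.7062 = 34.4 meV.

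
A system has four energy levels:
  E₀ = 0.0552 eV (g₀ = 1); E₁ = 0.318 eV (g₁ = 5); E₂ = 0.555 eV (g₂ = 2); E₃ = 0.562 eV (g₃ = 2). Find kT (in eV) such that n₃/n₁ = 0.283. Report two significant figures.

0.71 eV

n₃/n₁ = (g₃/g₁) exp[−(E₃−E₁)/kT] = 0.283.
⇒ (E₃−E₁)/kT = ln((2/5)/0.283) = ln(1.413) = 0.3457.
kT = 0.244 eV / 0.3457 = 0.71 eV.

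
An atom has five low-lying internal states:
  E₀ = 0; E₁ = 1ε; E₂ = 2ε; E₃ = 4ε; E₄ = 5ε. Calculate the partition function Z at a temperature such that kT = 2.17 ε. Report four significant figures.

Z = 2.287

Eᵢ/kT = 0, 0.460829, 0.921659, 1.84332, 2.30415.
Z = Σ e^(−Eᵢ/kT) = e^(−0) + e^(−0.460829) + e^(−0.921659) + e^(−1.84332) + e^(−2.30415) = 1.00000 + 0.630761 + 0.397858 + 0.158291 + 0.0998436 = 2.28675.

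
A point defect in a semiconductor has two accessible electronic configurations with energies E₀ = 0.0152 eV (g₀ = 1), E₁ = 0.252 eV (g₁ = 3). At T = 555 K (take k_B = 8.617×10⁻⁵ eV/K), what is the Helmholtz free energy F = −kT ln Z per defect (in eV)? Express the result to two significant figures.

0.014 eV

k_BT = 8.617×10⁻⁵ × 555 K = 0.04782 eV.
Eᵢ/kT = 0.3179, 5.270.
Z = Σ gᵢe^(−Eᵢ/kT) = 1·e^(−0.3179) + 3·e^(−5.270) = 0.7277 + 0.01543 = 0.7431.
F = −kT ln Z = −0.04782 × ln(0.7431) = −0.04782 × -0.2969 = 0.014 eV.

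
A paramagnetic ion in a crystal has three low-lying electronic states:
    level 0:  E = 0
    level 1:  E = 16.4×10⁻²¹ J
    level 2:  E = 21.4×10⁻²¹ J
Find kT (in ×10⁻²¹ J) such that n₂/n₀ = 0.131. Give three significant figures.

n₂/n₀ = exp[−(E₂−E₀)/kT] = 0.131.
⇒ (E₂−E₀)/kT = ln(1/0.131) = ln(7.6336) = 2.0326.
kT = 21.4 ×10⁻²¹ J / 2.0326 = 10.5 ×10⁻²¹ J.

10.5 ×10⁻²¹ J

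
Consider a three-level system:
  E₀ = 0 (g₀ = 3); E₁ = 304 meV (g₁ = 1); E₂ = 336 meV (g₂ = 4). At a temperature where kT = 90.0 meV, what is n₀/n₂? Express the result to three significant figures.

n₀/n₂ = (g₀/g₂) exp[−(E₀−E₂)/kT] = (3/4) × exp(−(-336 meV)/(90.0 meV)) = (3/4) × exp(3.7333) = 31.4.

31.4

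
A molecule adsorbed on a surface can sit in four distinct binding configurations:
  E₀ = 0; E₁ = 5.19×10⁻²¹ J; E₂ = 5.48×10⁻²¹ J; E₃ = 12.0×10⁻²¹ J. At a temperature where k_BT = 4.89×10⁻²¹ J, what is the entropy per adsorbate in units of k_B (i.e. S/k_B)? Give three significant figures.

Eᵢ/kT = 0, 1.0613, 1.1207, 2.4540.
Z = Σ e^(−Eᵢ/kT) = e^(−0) + e^(−1.0613) + e^(−1.1207) + e^(−2.4540) = 1.0000 + 0.34601 + 0.32605 + 0.085949 = 1.7580.
⟨E⟩ = Σ EᵢPᵢ = 2.6245 ×10⁻²¹ J.
S/k_B = ln Z + ⟨E⟩/kT = ln(1.7580) + 2.6245/4.89 = 0.56418 + 0.53671 = 1.10.

1.10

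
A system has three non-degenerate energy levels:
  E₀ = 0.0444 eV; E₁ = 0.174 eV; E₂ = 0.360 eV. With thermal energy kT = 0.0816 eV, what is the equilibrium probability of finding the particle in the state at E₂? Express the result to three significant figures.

Eᵢ/kT = 0.54412, 2.1324, 4.4118.
Z = Σ e^(−Eᵢ/kT) = e^(−0.54412) + e^(−2.1324) + e^(−4.4118) = 0.58035 + 0.11855 + 0.012133 = 0.71103.
P₂ = e^(−E₂/kT) / Z = 0.012133/0.71103 = 0.0171.

0.0171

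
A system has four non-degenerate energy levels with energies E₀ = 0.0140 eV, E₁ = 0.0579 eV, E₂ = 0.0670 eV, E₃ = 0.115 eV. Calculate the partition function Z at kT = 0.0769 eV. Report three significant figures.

Z = 1.95

Eᵢ/kT = 0.18205, 0.75293, 0.87126, 1.4954.
Z = Σ e^(−Eᵢ/kT) = e^(−0.18205) + e^(−0.75293) + e^(−0.87126) + e^(−1.4954) = 0.83356 + 0.47098 + 0.41842 + 0.22416 = 1.9471.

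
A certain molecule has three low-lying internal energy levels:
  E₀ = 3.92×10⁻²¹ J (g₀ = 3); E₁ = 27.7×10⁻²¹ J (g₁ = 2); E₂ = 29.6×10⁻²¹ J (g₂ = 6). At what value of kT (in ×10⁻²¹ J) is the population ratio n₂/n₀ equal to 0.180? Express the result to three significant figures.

10.7 ×10⁻²¹ J

n₂/n₀ = (g₂/g₀) exp[−(E₂−E₀)/kT] = 0.180.
⇒ (E₂−E₀)/kT = ln((6/3)/0.180) = ln(11.111) = 2.4079.
kT = 25.68 ×10⁻²¹ J / 2.4079 = 10.7 ×10⁻²¹ J.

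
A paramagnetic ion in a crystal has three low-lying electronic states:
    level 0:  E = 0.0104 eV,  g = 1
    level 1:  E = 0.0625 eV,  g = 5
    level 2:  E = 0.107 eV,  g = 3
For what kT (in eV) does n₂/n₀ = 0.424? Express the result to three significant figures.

0.0494 eV

n₂/n₀ = (g₂/g₀) exp[−(E₂−E₀)/kT] = 0.424.
⇒ (E₂−E₀)/kT = ln((3/1)/0.424) = ln(7.0755) = 1.9566.
kT = 0.0966 eV / 1.9566 = 0.0494 eV.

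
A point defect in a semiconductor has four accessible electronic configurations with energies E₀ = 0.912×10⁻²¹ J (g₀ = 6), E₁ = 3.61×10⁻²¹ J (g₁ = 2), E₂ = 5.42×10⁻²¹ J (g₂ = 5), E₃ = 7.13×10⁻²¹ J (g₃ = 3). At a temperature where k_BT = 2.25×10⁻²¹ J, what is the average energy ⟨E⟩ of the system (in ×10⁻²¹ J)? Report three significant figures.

1.69 ×10⁻²¹ J

Eᵢ/kT = 0.40533, 1.6044, 2.4089, 3.1689.
Z = Σ gᵢe^(−Eᵢ/kT) = 6·e^(−0.40533) + 2·e^(−1.6044) + 5·e^(−2.4089) + 3·e^(−3.1689) = 4.0005 + 0.40202 + 0.44957 + 0.12615 = 4.9782.
⟨E⟩ = Σ Eᵢ gᵢe^(−Eᵢ/kT) / Z = (0.912·4.0005 + 3.61·0.40202 + 5.42·0.44957 + 7.13·0.12615) / 4.9782 = 1.69 ×10⁻²¹ J.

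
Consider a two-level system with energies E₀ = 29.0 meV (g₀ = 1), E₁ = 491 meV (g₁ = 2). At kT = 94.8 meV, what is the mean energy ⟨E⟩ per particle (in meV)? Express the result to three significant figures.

Eᵢ/kT = 0.30591, 5.1793.
Z = Σ gᵢe^(−Eᵢ/kT) = 1·e^(−0.30591) + 2·e^(−5.1793) = 0.73645 + 0.011264 = 0.74771.
⟨E⟩ = Σ Eᵢ gᵢe^(−Eᵢ/kT) / Z = (29.0·0.73645 + 491·0.011264) / 0.74771 = 36.0 meV.

36.0 meV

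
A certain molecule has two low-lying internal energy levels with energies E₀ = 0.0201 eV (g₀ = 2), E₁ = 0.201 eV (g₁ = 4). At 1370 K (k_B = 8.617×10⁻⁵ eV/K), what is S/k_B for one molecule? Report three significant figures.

1.51

k_BT = 8.617×10⁻⁵ × 1370 K = 0.11805 eV.
Eᵢ/kT = 0.17027, 1.7027.
Z = Σ gᵢe^(−Eᵢ/kT) = 2·e^(−0.17027) + 4·e^(−1.7027) = 1.6869 + 0.72876 = 2.4157.
⟨E⟩ = Σ EᵢPᵢ = 0.074673 eV.
S/k_B = ln Z + ⟨E⟩/kT = ln(2.4157) + 0.074673/0.11805 = 0.88199 + 0.63255 = 1.51.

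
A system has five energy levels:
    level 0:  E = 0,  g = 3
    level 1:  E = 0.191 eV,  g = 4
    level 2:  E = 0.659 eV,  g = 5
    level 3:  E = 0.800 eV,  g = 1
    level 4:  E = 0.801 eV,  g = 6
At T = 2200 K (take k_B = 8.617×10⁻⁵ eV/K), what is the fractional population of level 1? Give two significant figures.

0.31

k_BT = 8.617×10⁻⁵ × 2200 K = 0.1896 eV.
Eᵢ/kT = 0, 1.007, 3.476, 4.219, 4.225.
Z = Σ gᵢe^(−Eᵢ/kT) = 3·e^(−0) + 4·e^(−1.007) + 5·e^(−3.476) + 1·e^(−4.219) + 6·e^(−4.225) = 3.000 + 1.461 + 0.1547 + 0.01471 + 0.08775 = 4.718.
P₁ = g₁ e^(−E₁/kT) / Z = 1.461/4.718 = 0.31.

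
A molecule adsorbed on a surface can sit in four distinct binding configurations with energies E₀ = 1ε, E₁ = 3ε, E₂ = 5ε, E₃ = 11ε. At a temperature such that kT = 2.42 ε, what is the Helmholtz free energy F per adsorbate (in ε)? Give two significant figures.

Eᵢ/kT = 0.4132, 1.240, 2.066, 4.545.
Z = Σ e^(−Eᵢ/kT) = e^(−0.4132) + e^(−1.240) + e^(−2.066) + e^(−4.545) = 0.6615 + 0.2894 + 0.1267 + 0.01062 = 1.088.
F = −kT ln Z = −2.42 × ln(1.088) = −2.42 × 0.08434 = -0.20 ε.

-0.20 ε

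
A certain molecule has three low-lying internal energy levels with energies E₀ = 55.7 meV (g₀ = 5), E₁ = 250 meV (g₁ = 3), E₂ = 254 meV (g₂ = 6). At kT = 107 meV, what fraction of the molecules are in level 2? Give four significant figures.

Eᵢ/kT = 0.520561, 2.33645, 2.37383.
Z = Σ gᵢe^(−Eᵢ/kT) = 5·e^(−0.520561) + 3·e^(−2.33645) + 6·e^(−2.37383) = 2.97094 + 0.290011 + 0.558740 = 3.81969.
P₂ = g₂ e^(−E₂/kT) / Z = 0.558740/3.81969 = 0.1463.

0.1463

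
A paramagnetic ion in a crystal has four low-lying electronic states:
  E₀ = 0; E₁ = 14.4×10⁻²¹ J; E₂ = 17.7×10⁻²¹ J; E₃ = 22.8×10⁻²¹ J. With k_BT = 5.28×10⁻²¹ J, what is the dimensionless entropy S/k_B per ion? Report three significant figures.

Eᵢ/kT = 0, 2.7273, 3.3523, 4.3182.
Z = Σ e^(−Eᵢ/kT) = e^(−0) + e^(−2.7273) + e^(−3.3523) + e^(−4.3182) = 1.0000 + 0.065396 + 0.035004 + 0.013324 = 1.1137.
⟨E⟩ = Σ EᵢPᵢ = 1.6747 ×10⁻²¹ J.
S/k_B = ln Z + ⟨E⟩/kT = ln(1.1137) + 1.6747/5.28 = 0.10769 + 0.31718 = 0.425.

0.425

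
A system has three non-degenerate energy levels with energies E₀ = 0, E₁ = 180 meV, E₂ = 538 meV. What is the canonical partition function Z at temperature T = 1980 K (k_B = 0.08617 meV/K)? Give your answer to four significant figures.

Z = 1.391

k_BT = 0.08617 × 1980 K = 170.617 meV.
Eᵢ/kT = 0, 1.05499, 3.15326.
Z = Σ e^(−Eᵢ/kT) = e^(−0) + e^(−1.05499) + e^(−3.15326) = 1.00000 + 0.348196 + 0.0427127 = 1.39091.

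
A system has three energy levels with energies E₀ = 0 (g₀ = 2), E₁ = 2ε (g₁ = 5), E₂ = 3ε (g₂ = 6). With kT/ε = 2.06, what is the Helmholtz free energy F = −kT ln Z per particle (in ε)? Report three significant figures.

Eᵢ/kT = 0, 0.97087, 1.4563.
Z = Σ gᵢe^(−Eᵢ/kT) = 2·e^(−0) + 5·e^(−0.97087) + 6·e^(−1.4563) = 2.0000 + 1.8938 + 1.3986 = 5.2924.
F = −kT ln Z = −2.06 × ln(5.2924) = −2.06 × 1.6663 = -3.43 ε.

-3.43 ε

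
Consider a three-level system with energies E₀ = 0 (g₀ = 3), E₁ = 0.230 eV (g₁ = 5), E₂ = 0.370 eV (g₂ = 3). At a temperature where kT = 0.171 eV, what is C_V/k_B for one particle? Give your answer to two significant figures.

Eᵢ/kT = 0, 1.345, 2.164.
Z = Σ gᵢe^(−Eᵢ/kT) = 3·e^(−0) + 5·e^(−1.345) + 3·e^(−2.164) = 3.000 + 1.303 + 0.3446 = 4.648.
⟨E⟩ = 0.09191 eV, ⟨E²⟩ = 0.02498 eV².
C_V/k_B = (⟨E²⟩ − ⟨E⟩²)/(kT)² = (0.02498 − 0.008447)/0.02924 = 0.57.

0.57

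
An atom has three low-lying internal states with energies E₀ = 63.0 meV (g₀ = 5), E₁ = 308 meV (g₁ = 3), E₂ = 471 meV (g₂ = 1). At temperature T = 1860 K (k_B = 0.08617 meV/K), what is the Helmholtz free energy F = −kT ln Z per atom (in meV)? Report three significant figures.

-217 meV

k_BT = 0.08617 × 1860 K = 160.28 meV.
Eᵢ/kT = 0.39306, 1.9216, 2.9386.
Z = Σ gᵢe^(−Eᵢ/kT) = 5·e^(−0.39306) + 3·e^(−1.9216) + 1·e^(−2.9386) = 3.3749 + 0.43912 + 0.052940 = 3.8670.
F = −kT ln Z = −160.28 × ln(3.8670) = −160.28 × 1.3525 = -217 meV.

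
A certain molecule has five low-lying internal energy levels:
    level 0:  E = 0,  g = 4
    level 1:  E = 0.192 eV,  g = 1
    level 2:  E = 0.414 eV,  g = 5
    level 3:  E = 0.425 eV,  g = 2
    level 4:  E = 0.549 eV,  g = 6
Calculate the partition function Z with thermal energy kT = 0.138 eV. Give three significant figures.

Z = 4.70

Eᵢ/kT = 0, 1.3913, 3.0000, 3.0797, 3.9783.
Z = Σ gᵢe^(−Eᵢ/kT) = 4·e^(−0) + 1·e^(−1.3913) + 5·e^(−3.0000) + 2·e^(−3.0797) + 6·e^(−3.9783) = 4.0000 + 0.24875 + 0.24894 + 0.091946 + 0.11230 = 4.7019.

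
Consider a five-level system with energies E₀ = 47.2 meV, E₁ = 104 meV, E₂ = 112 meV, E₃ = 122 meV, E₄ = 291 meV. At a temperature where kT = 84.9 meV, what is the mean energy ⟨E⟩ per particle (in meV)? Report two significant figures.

Eᵢ/kT = 0.5559, 1.225, 1.319, 1.437, 3.428.
Z = Σ e^(−Eᵢ/kT) = e^(−0.5559) + e^(−1.225) + e^(−1.319) + e^(−1.437) + e^(−3.428) = 0.5736 + 0.2938 + 0.2674 + 0.2376 + 0.03245 = 1.405.
⟨E⟩ = Σ Eᵢ e^(−Eᵢ/kT) / Z = (47.2·0.5736 + 104·0.2938 + 112·0.2674 + 122·0.2376 + 291·0.03245) / 1.405 = 90 meV.

90 meV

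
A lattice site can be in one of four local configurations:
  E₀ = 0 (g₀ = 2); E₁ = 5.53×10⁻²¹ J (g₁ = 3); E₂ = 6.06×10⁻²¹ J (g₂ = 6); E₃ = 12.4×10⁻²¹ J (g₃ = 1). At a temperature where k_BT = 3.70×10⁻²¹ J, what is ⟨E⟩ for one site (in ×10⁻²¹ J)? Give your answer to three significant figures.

2.90 ×10⁻²¹ J

Eᵢ/kT = 0, 1.4946, 1.6378, 3.3514.
Z = Σ gᵢe^(−Eᵢ/kT) = 2·e^(−0) + 3·e^(−1.4946) + 6·e^(−1.6378) + 1·e^(−3.3514) = 2.0000 + 0.67301 + 1.1664 + 0.035035 = 3.8744.
⟨E⟩ = Σ Eᵢ gᵢe^(−Eᵢ/kT) / Z = (0·2.0000 + 5.53·0.67301 + 6.06·1.1664 + 12.4·0.035035) / 3.8744 = 2.90 ×10⁻²¹ J.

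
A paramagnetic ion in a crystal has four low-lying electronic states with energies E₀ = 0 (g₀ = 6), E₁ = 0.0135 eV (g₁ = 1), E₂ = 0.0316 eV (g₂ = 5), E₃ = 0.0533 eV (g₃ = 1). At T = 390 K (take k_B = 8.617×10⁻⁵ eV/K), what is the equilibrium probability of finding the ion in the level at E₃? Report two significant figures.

0.023

k_BT = 8.617×10⁻⁵ × 390 K = 0.03361 eV.
Eᵢ/kT = 0, 0.4017, 0.9402, 1.586.
Z = Σ gᵢe^(−Eᵢ/kT) = 6·e^(−0) + 1·e^(−0.4017) + 5·e^(−0.9402) + 1·e^(−1.586) = 6.000 + 0.6692 + 1.953 + 0.2047 = 8.827.
P₃ = g₃ e^(−E₃/kT) / Z = 0.2047/8.827 = 0.023.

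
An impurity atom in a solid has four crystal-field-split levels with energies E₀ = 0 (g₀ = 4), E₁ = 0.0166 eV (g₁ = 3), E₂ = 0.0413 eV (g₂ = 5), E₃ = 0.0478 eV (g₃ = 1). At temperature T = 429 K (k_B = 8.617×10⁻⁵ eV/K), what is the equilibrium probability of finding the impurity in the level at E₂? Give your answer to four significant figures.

k_BT = 8.617×10⁻⁵ × 429 K = 0.0369669 eV.
Eᵢ/kT = 0, 0.449050, 1.11722, 1.29305.
Z = Σ gᵢe^(−Eᵢ/kT) = 4·e^(−0) + 3·e^(−0.449050) + 5·e^(−1.11722) + 1·e^(−1.29305) = 4.00000 + 1.91470 + 1.63594 + 0.274432 = 7.82507.
P₂ = g₂ e^(−E₂/kT) / Z = 1.63594/7.82507 = 0.2091.

0.2091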